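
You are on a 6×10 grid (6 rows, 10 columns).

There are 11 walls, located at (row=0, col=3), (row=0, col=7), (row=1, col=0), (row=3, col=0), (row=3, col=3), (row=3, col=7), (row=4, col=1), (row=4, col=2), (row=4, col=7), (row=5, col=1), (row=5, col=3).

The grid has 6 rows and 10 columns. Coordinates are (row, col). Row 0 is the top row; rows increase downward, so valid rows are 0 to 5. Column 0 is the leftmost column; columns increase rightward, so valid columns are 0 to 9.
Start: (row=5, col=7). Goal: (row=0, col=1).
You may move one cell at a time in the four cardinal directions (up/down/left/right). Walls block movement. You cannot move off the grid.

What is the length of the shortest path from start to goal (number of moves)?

Answer: Shortest path length: 11

Derivation:
BFS from (row=5, col=7) until reaching (row=0, col=1):
  Distance 0: (row=5, col=7)
  Distance 1: (row=5, col=6), (row=5, col=8)
  Distance 2: (row=4, col=6), (row=4, col=8), (row=5, col=5), (row=5, col=9)
  Distance 3: (row=3, col=6), (row=3, col=8), (row=4, col=5), (row=4, col=9), (row=5, col=4)
  Distance 4: (row=2, col=6), (row=2, col=8), (row=3, col=5), (row=3, col=9), (row=4, col=4)
  Distance 5: (row=1, col=6), (row=1, col=8), (row=2, col=5), (row=2, col=7), (row=2, col=9), (row=3, col=4), (row=4, col=3)
  Distance 6: (row=0, col=6), (row=0, col=8), (row=1, col=5), (row=1, col=7), (row=1, col=9), (row=2, col=4)
  Distance 7: (row=0, col=5), (row=0, col=9), (row=1, col=4), (row=2, col=3)
  Distance 8: (row=0, col=4), (row=1, col=3), (row=2, col=2)
  Distance 9: (row=1, col=2), (row=2, col=1), (row=3, col=2)
  Distance 10: (row=0, col=2), (row=1, col=1), (row=2, col=0), (row=3, col=1)
  Distance 11: (row=0, col=1)  <- goal reached here
One shortest path (11 moves): (row=5, col=7) -> (row=5, col=6) -> (row=5, col=5) -> (row=5, col=4) -> (row=4, col=4) -> (row=3, col=4) -> (row=2, col=4) -> (row=2, col=3) -> (row=2, col=2) -> (row=2, col=1) -> (row=1, col=1) -> (row=0, col=1)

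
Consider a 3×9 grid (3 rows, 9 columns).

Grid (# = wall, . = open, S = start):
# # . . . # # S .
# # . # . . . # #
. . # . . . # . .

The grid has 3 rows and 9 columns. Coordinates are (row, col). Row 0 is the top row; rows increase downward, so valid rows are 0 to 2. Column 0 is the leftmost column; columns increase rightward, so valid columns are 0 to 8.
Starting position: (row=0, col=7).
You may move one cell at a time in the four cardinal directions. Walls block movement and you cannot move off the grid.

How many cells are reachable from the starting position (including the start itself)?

BFS flood-fill from (row=0, col=7):
  Distance 0: (row=0, col=7)
  Distance 1: (row=0, col=8)
Total reachable: 2 (grid has 16 open cells total)

Answer: Reachable cells: 2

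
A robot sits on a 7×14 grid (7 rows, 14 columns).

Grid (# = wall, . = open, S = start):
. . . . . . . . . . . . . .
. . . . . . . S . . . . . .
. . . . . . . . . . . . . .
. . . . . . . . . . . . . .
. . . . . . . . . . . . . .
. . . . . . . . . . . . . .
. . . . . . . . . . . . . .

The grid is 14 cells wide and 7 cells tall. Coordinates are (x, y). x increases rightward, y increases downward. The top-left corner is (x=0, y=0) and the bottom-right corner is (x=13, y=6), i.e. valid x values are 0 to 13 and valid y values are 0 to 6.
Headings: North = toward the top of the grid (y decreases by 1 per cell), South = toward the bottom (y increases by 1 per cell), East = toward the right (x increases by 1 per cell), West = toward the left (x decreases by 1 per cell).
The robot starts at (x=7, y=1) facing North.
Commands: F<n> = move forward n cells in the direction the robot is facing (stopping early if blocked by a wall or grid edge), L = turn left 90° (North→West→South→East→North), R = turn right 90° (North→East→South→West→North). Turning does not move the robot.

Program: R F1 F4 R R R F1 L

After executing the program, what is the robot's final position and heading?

Answer: Final position: (x=12, y=0), facing West

Derivation:
Start: (x=7, y=1), facing North
  R: turn right, now facing East
  F1: move forward 1, now at (x=8, y=1)
  F4: move forward 4, now at (x=12, y=1)
  R: turn right, now facing South
  R: turn right, now facing West
  R: turn right, now facing North
  F1: move forward 1, now at (x=12, y=0)
  L: turn left, now facing West
Final: (x=12, y=0), facing West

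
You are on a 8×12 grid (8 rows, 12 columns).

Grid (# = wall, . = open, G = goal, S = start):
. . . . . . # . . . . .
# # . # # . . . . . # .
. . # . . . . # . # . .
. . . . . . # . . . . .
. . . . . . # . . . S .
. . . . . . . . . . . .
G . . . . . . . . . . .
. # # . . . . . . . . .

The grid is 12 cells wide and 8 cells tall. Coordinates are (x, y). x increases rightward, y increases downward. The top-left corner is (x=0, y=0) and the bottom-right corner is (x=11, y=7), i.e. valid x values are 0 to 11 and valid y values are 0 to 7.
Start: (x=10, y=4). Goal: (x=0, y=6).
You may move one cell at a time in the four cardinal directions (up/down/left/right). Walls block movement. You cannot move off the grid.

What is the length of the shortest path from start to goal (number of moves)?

Answer: Shortest path length: 12

Derivation:
BFS from (x=10, y=4) until reaching (x=0, y=6):
  Distance 0: (x=10, y=4)
  Distance 1: (x=10, y=3), (x=9, y=4), (x=11, y=4), (x=10, y=5)
  Distance 2: (x=10, y=2), (x=9, y=3), (x=11, y=3), (x=8, y=4), (x=9, y=5), (x=11, y=5), (x=10, y=6)
  Distance 3: (x=11, y=2), (x=8, y=3), (x=7, y=4), (x=8, y=5), (x=9, y=6), (x=11, y=6), (x=10, y=7)
  Distance 4: (x=11, y=1), (x=8, y=2), (x=7, y=3), (x=7, y=5), (x=8, y=6), (x=9, y=7), (x=11, y=7)
  Distance 5: (x=11, y=0), (x=8, y=1), (x=6, y=5), (x=7, y=6), (x=8, y=7)
  Distance 6: (x=8, y=0), (x=10, y=0), (x=7, y=1), (x=9, y=1), (x=5, y=5), (x=6, y=6), (x=7, y=7)
  Distance 7: (x=7, y=0), (x=9, y=0), (x=6, y=1), (x=5, y=4), (x=4, y=5), (x=5, y=6), (x=6, y=7)
  Distance 8: (x=5, y=1), (x=6, y=2), (x=5, y=3), (x=4, y=4), (x=3, y=5), (x=4, y=6), (x=5, y=7)
  Distance 9: (x=5, y=0), (x=5, y=2), (x=4, y=3), (x=3, y=4), (x=2, y=5), (x=3, y=6), (x=4, y=7)
  Distance 10: (x=4, y=0), (x=4, y=2), (x=3, y=3), (x=2, y=4), (x=1, y=5), (x=2, y=6), (x=3, y=7)
  Distance 11: (x=3, y=0), (x=3, y=2), (x=2, y=3), (x=1, y=4), (x=0, y=5), (x=1, y=6)
  Distance 12: (x=2, y=0), (x=1, y=3), (x=0, y=4), (x=0, y=6)  <- goal reached here
One shortest path (12 moves): (x=10, y=4) -> (x=9, y=4) -> (x=8, y=4) -> (x=7, y=4) -> (x=7, y=5) -> (x=6, y=5) -> (x=5, y=5) -> (x=4, y=5) -> (x=3, y=5) -> (x=2, y=5) -> (x=1, y=5) -> (x=0, y=5) -> (x=0, y=6)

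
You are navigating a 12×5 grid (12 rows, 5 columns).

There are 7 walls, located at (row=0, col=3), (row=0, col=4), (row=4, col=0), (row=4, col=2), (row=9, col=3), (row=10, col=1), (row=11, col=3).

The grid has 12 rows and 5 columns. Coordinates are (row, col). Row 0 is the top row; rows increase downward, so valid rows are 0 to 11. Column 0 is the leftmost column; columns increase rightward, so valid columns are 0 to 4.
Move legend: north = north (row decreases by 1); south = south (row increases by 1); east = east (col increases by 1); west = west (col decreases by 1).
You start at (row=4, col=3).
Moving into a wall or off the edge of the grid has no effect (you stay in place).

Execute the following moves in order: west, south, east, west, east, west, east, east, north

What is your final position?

Answer: Final position: (row=4, col=4)

Derivation:
Start: (row=4, col=3)
  west (west): blocked, stay at (row=4, col=3)
  south (south): (row=4, col=3) -> (row=5, col=3)
  east (east): (row=5, col=3) -> (row=5, col=4)
  west (west): (row=5, col=4) -> (row=5, col=3)
  east (east): (row=5, col=3) -> (row=5, col=4)
  west (west): (row=5, col=4) -> (row=5, col=3)
  east (east): (row=5, col=3) -> (row=5, col=4)
  east (east): blocked, stay at (row=5, col=4)
  north (north): (row=5, col=4) -> (row=4, col=4)
Final: (row=4, col=4)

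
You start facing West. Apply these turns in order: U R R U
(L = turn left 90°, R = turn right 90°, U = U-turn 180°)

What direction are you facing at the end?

Start: West
  U (U-turn (180°)) -> East
  R (right (90° clockwise)) -> South
  R (right (90° clockwise)) -> West
  U (U-turn (180°)) -> East
Final: East

Answer: Final heading: East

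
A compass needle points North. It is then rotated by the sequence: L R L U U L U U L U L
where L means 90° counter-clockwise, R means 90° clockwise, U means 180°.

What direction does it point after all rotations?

Start: North
  L (left (90° counter-clockwise)) -> West
  R (right (90° clockwise)) -> North
  L (left (90° counter-clockwise)) -> West
  U (U-turn (180°)) -> East
  U (U-turn (180°)) -> West
  L (left (90° counter-clockwise)) -> South
  U (U-turn (180°)) -> North
  U (U-turn (180°)) -> South
  L (left (90° counter-clockwise)) -> East
  U (U-turn (180°)) -> West
  L (left (90° counter-clockwise)) -> South
Final: South

Answer: Final heading: South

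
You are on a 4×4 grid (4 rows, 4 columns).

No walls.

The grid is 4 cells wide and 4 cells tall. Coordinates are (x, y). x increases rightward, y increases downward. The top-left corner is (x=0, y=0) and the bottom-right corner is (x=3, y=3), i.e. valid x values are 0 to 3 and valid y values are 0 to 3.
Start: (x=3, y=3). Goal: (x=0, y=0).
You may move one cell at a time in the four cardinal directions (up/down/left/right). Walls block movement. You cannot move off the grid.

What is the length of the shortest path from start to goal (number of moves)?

Answer: Shortest path length: 6

Derivation:
BFS from (x=3, y=3) until reaching (x=0, y=0):
  Distance 0: (x=3, y=3)
  Distance 1: (x=3, y=2), (x=2, y=3)
  Distance 2: (x=3, y=1), (x=2, y=2), (x=1, y=3)
  Distance 3: (x=3, y=0), (x=2, y=1), (x=1, y=2), (x=0, y=3)
  Distance 4: (x=2, y=0), (x=1, y=1), (x=0, y=2)
  Distance 5: (x=1, y=0), (x=0, y=1)
  Distance 6: (x=0, y=0)  <- goal reached here
One shortest path (6 moves): (x=3, y=3) -> (x=2, y=3) -> (x=1, y=3) -> (x=0, y=3) -> (x=0, y=2) -> (x=0, y=1) -> (x=0, y=0)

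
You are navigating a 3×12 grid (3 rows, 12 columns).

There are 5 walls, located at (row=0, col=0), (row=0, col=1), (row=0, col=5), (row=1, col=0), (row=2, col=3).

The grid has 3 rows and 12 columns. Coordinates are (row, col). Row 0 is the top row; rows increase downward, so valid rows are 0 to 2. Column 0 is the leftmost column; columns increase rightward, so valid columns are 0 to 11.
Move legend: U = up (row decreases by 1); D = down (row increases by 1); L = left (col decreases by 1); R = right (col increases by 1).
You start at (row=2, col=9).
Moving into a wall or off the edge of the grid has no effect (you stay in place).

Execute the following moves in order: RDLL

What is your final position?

Start: (row=2, col=9)
  R (right): (row=2, col=9) -> (row=2, col=10)
  D (down): blocked, stay at (row=2, col=10)
  L (left): (row=2, col=10) -> (row=2, col=9)
  L (left): (row=2, col=9) -> (row=2, col=8)
Final: (row=2, col=8)

Answer: Final position: (row=2, col=8)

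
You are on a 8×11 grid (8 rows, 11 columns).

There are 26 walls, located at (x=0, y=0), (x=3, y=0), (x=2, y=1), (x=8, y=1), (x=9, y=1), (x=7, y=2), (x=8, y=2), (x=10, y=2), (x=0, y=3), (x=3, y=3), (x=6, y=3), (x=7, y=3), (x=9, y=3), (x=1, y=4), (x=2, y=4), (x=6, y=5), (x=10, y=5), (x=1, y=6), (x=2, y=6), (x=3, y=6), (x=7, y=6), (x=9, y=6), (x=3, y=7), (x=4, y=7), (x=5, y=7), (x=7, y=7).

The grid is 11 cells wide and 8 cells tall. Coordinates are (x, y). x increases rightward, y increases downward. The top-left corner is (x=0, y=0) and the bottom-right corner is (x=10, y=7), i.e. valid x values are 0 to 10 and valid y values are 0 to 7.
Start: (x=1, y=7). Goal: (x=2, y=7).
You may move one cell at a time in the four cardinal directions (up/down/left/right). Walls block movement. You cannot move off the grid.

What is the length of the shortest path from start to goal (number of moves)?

BFS from (x=1, y=7) until reaching (x=2, y=7):
  Distance 0: (x=1, y=7)
  Distance 1: (x=0, y=7), (x=2, y=7)  <- goal reached here
One shortest path (1 moves): (x=1, y=7) -> (x=2, y=7)

Answer: Shortest path length: 1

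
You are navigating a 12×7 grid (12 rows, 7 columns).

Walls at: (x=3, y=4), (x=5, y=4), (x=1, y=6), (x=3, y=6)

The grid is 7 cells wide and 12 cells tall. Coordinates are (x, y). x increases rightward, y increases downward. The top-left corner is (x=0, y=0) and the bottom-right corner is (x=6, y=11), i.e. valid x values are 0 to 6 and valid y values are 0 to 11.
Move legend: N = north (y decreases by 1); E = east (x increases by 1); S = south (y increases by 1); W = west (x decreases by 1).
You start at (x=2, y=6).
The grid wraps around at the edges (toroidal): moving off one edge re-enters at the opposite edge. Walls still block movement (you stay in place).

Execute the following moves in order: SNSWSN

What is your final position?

Start: (x=2, y=6)
  S (south): (x=2, y=6) -> (x=2, y=7)
  N (north): (x=2, y=7) -> (x=2, y=6)
  S (south): (x=2, y=6) -> (x=2, y=7)
  W (west): (x=2, y=7) -> (x=1, y=7)
  S (south): (x=1, y=7) -> (x=1, y=8)
  N (north): (x=1, y=8) -> (x=1, y=7)
Final: (x=1, y=7)

Answer: Final position: (x=1, y=7)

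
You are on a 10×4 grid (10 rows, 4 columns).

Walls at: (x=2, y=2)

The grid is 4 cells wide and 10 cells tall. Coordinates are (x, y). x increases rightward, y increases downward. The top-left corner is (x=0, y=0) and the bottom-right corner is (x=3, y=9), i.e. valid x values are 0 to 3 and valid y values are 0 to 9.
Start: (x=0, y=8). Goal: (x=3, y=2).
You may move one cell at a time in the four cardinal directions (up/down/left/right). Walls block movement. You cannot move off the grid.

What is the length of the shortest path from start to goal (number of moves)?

BFS from (x=0, y=8) until reaching (x=3, y=2):
  Distance 0: (x=0, y=8)
  Distance 1: (x=0, y=7), (x=1, y=8), (x=0, y=9)
  Distance 2: (x=0, y=6), (x=1, y=7), (x=2, y=8), (x=1, y=9)
  Distance 3: (x=0, y=5), (x=1, y=6), (x=2, y=7), (x=3, y=8), (x=2, y=9)
  Distance 4: (x=0, y=4), (x=1, y=5), (x=2, y=6), (x=3, y=7), (x=3, y=9)
  Distance 5: (x=0, y=3), (x=1, y=4), (x=2, y=5), (x=3, y=6)
  Distance 6: (x=0, y=2), (x=1, y=3), (x=2, y=4), (x=3, y=5)
  Distance 7: (x=0, y=1), (x=1, y=2), (x=2, y=3), (x=3, y=4)
  Distance 8: (x=0, y=0), (x=1, y=1), (x=3, y=3)
  Distance 9: (x=1, y=0), (x=2, y=1), (x=3, y=2)  <- goal reached here
One shortest path (9 moves): (x=0, y=8) -> (x=1, y=8) -> (x=2, y=8) -> (x=3, y=8) -> (x=3, y=7) -> (x=3, y=6) -> (x=3, y=5) -> (x=3, y=4) -> (x=3, y=3) -> (x=3, y=2)

Answer: Shortest path length: 9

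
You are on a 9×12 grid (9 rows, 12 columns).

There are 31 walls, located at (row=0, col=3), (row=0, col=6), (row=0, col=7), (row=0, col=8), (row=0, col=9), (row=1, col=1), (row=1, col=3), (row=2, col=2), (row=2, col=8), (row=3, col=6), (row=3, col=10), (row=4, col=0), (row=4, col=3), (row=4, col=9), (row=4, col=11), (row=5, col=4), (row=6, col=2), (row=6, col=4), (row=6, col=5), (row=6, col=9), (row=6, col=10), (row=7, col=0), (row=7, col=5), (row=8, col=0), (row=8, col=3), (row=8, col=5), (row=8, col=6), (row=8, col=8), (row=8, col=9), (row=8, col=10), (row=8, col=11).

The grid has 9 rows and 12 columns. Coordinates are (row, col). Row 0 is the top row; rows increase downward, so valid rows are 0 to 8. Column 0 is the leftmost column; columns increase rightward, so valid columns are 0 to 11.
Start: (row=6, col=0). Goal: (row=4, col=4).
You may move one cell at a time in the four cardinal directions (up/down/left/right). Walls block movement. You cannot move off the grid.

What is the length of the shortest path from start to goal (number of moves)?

BFS from (row=6, col=0) until reaching (row=4, col=4):
  Distance 0: (row=6, col=0)
  Distance 1: (row=5, col=0), (row=6, col=1)
  Distance 2: (row=5, col=1), (row=7, col=1)
  Distance 3: (row=4, col=1), (row=5, col=2), (row=7, col=2), (row=8, col=1)
  Distance 4: (row=3, col=1), (row=4, col=2), (row=5, col=3), (row=7, col=3), (row=8, col=2)
  Distance 5: (row=2, col=1), (row=3, col=0), (row=3, col=2), (row=6, col=3), (row=7, col=4)
  Distance 6: (row=2, col=0), (row=3, col=3), (row=8, col=4)
  Distance 7: (row=1, col=0), (row=2, col=3), (row=3, col=4)
  Distance 8: (row=0, col=0), (row=2, col=4), (row=3, col=5), (row=4, col=4)  <- goal reached here
One shortest path (8 moves): (row=6, col=0) -> (row=6, col=1) -> (row=5, col=1) -> (row=5, col=2) -> (row=4, col=2) -> (row=3, col=2) -> (row=3, col=3) -> (row=3, col=4) -> (row=4, col=4)

Answer: Shortest path length: 8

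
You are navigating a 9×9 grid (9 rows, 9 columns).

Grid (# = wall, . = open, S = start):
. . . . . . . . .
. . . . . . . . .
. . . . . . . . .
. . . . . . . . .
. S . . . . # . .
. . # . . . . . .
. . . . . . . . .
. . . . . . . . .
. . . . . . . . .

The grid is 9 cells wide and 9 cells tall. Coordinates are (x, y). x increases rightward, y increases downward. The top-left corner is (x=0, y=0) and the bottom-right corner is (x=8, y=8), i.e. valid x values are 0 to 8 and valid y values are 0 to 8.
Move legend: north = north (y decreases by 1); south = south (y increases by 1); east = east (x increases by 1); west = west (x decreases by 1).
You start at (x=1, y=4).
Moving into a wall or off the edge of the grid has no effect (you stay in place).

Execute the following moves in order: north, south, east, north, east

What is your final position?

Answer: Final position: (x=3, y=3)

Derivation:
Start: (x=1, y=4)
  north (north): (x=1, y=4) -> (x=1, y=3)
  south (south): (x=1, y=3) -> (x=1, y=4)
  east (east): (x=1, y=4) -> (x=2, y=4)
  north (north): (x=2, y=4) -> (x=2, y=3)
  east (east): (x=2, y=3) -> (x=3, y=3)
Final: (x=3, y=3)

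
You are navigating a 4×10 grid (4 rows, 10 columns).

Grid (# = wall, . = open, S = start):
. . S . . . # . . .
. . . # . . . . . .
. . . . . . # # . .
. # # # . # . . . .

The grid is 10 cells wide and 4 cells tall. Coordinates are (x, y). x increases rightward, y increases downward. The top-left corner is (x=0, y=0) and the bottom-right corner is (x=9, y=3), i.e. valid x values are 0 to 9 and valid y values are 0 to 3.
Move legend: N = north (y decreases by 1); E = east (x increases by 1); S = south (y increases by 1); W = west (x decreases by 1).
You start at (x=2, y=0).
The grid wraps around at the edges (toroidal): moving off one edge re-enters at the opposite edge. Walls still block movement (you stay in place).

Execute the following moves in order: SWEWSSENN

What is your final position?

Start: (x=2, y=0)
  S (south): (x=2, y=0) -> (x=2, y=1)
  W (west): (x=2, y=1) -> (x=1, y=1)
  E (east): (x=1, y=1) -> (x=2, y=1)
  W (west): (x=2, y=1) -> (x=1, y=1)
  S (south): (x=1, y=1) -> (x=1, y=2)
  S (south): blocked, stay at (x=1, y=2)
  E (east): (x=1, y=2) -> (x=2, y=2)
  N (north): (x=2, y=2) -> (x=2, y=1)
  N (north): (x=2, y=1) -> (x=2, y=0)
Final: (x=2, y=0)

Answer: Final position: (x=2, y=0)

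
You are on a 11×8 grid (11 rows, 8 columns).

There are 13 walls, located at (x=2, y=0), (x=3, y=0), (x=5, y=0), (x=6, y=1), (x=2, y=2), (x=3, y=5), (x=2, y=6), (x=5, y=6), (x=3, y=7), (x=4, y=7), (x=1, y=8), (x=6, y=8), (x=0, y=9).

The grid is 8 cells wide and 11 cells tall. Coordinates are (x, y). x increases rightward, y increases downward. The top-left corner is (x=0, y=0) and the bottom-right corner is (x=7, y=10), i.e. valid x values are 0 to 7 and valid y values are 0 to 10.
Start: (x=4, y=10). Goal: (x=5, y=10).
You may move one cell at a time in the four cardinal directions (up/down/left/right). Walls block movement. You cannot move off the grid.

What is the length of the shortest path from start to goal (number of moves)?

BFS from (x=4, y=10) until reaching (x=5, y=10):
  Distance 0: (x=4, y=10)
  Distance 1: (x=4, y=9), (x=3, y=10), (x=5, y=10)  <- goal reached here
One shortest path (1 moves): (x=4, y=10) -> (x=5, y=10)

Answer: Shortest path length: 1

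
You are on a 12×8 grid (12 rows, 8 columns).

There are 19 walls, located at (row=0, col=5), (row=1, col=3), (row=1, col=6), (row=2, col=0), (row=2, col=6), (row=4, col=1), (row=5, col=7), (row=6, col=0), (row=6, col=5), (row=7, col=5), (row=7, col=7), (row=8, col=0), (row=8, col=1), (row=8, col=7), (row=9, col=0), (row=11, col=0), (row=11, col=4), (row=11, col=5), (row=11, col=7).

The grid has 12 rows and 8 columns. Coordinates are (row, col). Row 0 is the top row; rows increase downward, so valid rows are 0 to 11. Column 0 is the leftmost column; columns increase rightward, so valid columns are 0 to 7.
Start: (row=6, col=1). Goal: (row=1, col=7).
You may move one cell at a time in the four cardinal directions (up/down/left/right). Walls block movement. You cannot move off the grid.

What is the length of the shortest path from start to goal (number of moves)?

Answer: Shortest path length: 11

Derivation:
BFS from (row=6, col=1) until reaching (row=1, col=7):
  Distance 0: (row=6, col=1)
  Distance 1: (row=5, col=1), (row=6, col=2), (row=7, col=1)
  Distance 2: (row=5, col=0), (row=5, col=2), (row=6, col=3), (row=7, col=0), (row=7, col=2)
  Distance 3: (row=4, col=0), (row=4, col=2), (row=5, col=3), (row=6, col=4), (row=7, col=3), (row=8, col=2)
  Distance 4: (row=3, col=0), (row=3, col=2), (row=4, col=3), (row=5, col=4), (row=7, col=4), (row=8, col=3), (row=9, col=2)
  Distance 5: (row=2, col=2), (row=3, col=1), (row=3, col=3), (row=4, col=4), (row=5, col=5), (row=8, col=4), (row=9, col=1), (row=9, col=3), (row=10, col=2)
  Distance 6: (row=1, col=2), (row=2, col=1), (row=2, col=3), (row=3, col=4), (row=4, col=5), (row=5, col=6), (row=8, col=5), (row=9, col=4), (row=10, col=1), (row=10, col=3), (row=11, col=2)
  Distance 7: (row=0, col=2), (row=1, col=1), (row=2, col=4), (row=3, col=5), (row=4, col=6), (row=6, col=6), (row=8, col=6), (row=9, col=5), (row=10, col=0), (row=10, col=4), (row=11, col=1), (row=11, col=3)
  Distance 8: (row=0, col=1), (row=0, col=3), (row=1, col=0), (row=1, col=4), (row=2, col=5), (row=3, col=6), (row=4, col=7), (row=6, col=7), (row=7, col=6), (row=9, col=6), (row=10, col=5)
  Distance 9: (row=0, col=0), (row=0, col=4), (row=1, col=5), (row=3, col=7), (row=9, col=7), (row=10, col=6)
  Distance 10: (row=2, col=7), (row=10, col=7), (row=11, col=6)
  Distance 11: (row=1, col=7)  <- goal reached here
One shortest path (11 moves): (row=6, col=1) -> (row=6, col=2) -> (row=6, col=3) -> (row=6, col=4) -> (row=5, col=4) -> (row=5, col=5) -> (row=5, col=6) -> (row=4, col=6) -> (row=4, col=7) -> (row=3, col=7) -> (row=2, col=7) -> (row=1, col=7)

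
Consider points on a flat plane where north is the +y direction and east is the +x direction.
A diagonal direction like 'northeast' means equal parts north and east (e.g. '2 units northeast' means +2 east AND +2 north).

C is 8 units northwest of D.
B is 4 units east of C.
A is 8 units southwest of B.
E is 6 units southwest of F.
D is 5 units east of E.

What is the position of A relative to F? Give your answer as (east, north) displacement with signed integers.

Place F at the origin (east=0, north=0).
  E is 6 units southwest of F: delta (east=-6, north=-6); E at (east=-6, north=-6).
  D is 5 units east of E: delta (east=+5, north=+0); D at (east=-1, north=-6).
  C is 8 units northwest of D: delta (east=-8, north=+8); C at (east=-9, north=2).
  B is 4 units east of C: delta (east=+4, north=+0); B at (east=-5, north=2).
  A is 8 units southwest of B: delta (east=-8, north=-8); A at (east=-13, north=-6).
Therefore A relative to F: (east=-13, north=-6).

Answer: A is at (east=-13, north=-6) relative to F.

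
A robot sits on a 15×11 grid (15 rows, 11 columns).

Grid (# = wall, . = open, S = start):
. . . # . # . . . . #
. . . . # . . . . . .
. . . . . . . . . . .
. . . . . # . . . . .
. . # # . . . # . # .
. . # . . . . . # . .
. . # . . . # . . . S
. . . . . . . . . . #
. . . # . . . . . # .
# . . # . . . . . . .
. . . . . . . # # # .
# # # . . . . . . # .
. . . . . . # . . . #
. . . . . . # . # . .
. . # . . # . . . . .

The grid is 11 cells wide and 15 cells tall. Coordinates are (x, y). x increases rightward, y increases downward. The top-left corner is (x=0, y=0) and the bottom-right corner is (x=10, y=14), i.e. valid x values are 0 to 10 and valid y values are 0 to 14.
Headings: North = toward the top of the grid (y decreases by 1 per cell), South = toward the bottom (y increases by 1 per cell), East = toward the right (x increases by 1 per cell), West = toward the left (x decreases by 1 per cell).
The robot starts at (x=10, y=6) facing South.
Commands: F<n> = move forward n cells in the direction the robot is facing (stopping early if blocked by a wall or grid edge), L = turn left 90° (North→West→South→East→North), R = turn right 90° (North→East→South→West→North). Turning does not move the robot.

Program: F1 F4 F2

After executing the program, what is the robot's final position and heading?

Answer: Final position: (x=10, y=6), facing South

Derivation:
Start: (x=10, y=6), facing South
  F1: move forward 0/1 (blocked), now at (x=10, y=6)
  F4: move forward 0/4 (blocked), now at (x=10, y=6)
  F2: move forward 0/2 (blocked), now at (x=10, y=6)
Final: (x=10, y=6), facing South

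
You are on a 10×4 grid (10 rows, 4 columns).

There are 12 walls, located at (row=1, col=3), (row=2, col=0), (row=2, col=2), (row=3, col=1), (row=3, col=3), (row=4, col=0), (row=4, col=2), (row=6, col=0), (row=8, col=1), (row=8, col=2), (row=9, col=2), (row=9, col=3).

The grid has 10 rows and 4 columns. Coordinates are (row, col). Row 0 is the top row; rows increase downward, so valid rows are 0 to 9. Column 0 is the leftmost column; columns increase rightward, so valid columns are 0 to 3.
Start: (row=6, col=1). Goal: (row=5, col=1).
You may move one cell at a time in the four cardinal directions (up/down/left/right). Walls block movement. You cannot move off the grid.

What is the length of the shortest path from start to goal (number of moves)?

BFS from (row=6, col=1) until reaching (row=5, col=1):
  Distance 0: (row=6, col=1)
  Distance 1: (row=5, col=1), (row=6, col=2), (row=7, col=1)  <- goal reached here
One shortest path (1 moves): (row=6, col=1) -> (row=5, col=1)

Answer: Shortest path length: 1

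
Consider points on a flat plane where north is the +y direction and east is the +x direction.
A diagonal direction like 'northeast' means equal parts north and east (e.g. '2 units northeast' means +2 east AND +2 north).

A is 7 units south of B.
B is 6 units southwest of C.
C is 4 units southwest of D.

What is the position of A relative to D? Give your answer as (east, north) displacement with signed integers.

Place D at the origin (east=0, north=0).
  C is 4 units southwest of D: delta (east=-4, north=-4); C at (east=-4, north=-4).
  B is 6 units southwest of C: delta (east=-6, north=-6); B at (east=-10, north=-10).
  A is 7 units south of B: delta (east=+0, north=-7); A at (east=-10, north=-17).
Therefore A relative to D: (east=-10, north=-17).

Answer: A is at (east=-10, north=-17) relative to D.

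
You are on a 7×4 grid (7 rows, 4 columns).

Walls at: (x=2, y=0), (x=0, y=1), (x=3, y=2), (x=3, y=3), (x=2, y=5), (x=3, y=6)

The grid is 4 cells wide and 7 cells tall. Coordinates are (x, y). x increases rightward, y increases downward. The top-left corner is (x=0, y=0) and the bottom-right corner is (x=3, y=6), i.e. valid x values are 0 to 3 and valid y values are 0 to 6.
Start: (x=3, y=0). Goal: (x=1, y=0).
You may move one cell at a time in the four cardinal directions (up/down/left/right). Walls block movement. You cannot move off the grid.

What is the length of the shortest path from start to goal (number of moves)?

BFS from (x=3, y=0) until reaching (x=1, y=0):
  Distance 0: (x=3, y=0)
  Distance 1: (x=3, y=1)
  Distance 2: (x=2, y=1)
  Distance 3: (x=1, y=1), (x=2, y=2)
  Distance 4: (x=1, y=0), (x=1, y=2), (x=2, y=3)  <- goal reached here
One shortest path (4 moves): (x=3, y=0) -> (x=3, y=1) -> (x=2, y=1) -> (x=1, y=1) -> (x=1, y=0)

Answer: Shortest path length: 4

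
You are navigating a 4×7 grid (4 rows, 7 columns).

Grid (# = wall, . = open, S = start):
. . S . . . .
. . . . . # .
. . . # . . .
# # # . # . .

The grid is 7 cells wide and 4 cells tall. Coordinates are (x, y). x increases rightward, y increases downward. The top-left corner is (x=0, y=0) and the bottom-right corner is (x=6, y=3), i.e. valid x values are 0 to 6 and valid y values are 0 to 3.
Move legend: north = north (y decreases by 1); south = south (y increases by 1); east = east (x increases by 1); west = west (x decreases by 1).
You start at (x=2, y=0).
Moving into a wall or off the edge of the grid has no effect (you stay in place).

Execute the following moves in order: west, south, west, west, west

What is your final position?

Start: (x=2, y=0)
  west (west): (x=2, y=0) -> (x=1, y=0)
  south (south): (x=1, y=0) -> (x=1, y=1)
  west (west): (x=1, y=1) -> (x=0, y=1)
  west (west): blocked, stay at (x=0, y=1)
  west (west): blocked, stay at (x=0, y=1)
Final: (x=0, y=1)

Answer: Final position: (x=0, y=1)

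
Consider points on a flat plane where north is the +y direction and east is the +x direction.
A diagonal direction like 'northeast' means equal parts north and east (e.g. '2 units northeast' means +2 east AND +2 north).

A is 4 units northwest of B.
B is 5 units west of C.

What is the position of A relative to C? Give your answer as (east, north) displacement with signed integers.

Place C at the origin (east=0, north=0).
  B is 5 units west of C: delta (east=-5, north=+0); B at (east=-5, north=0).
  A is 4 units northwest of B: delta (east=-4, north=+4); A at (east=-9, north=4).
Therefore A relative to C: (east=-9, north=4).

Answer: A is at (east=-9, north=4) relative to C.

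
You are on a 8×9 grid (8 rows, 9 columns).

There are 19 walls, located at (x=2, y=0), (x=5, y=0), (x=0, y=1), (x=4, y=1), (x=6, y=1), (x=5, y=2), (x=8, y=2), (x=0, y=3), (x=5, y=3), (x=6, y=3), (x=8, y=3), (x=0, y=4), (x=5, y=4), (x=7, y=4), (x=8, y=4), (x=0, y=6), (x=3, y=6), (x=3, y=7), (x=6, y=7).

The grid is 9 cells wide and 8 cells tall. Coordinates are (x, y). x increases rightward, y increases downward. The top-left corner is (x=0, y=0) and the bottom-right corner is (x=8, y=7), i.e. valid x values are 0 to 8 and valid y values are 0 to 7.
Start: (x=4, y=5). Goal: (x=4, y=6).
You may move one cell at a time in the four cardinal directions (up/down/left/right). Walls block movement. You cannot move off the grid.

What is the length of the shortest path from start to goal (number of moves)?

BFS from (x=4, y=5) until reaching (x=4, y=6):
  Distance 0: (x=4, y=5)
  Distance 1: (x=4, y=4), (x=3, y=5), (x=5, y=5), (x=4, y=6)  <- goal reached here
One shortest path (1 moves): (x=4, y=5) -> (x=4, y=6)

Answer: Shortest path length: 1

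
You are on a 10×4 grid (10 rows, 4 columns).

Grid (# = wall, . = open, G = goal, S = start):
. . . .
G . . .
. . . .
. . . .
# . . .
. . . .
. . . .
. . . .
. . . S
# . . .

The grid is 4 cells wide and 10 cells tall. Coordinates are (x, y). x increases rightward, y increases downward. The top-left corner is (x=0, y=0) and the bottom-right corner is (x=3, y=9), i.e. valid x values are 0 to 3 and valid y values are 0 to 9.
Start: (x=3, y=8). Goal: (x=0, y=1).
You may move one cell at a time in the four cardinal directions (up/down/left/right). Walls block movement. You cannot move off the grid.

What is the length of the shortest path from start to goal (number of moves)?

BFS from (x=3, y=8) until reaching (x=0, y=1):
  Distance 0: (x=3, y=8)
  Distance 1: (x=3, y=7), (x=2, y=8), (x=3, y=9)
  Distance 2: (x=3, y=6), (x=2, y=7), (x=1, y=8), (x=2, y=9)
  Distance 3: (x=3, y=5), (x=2, y=6), (x=1, y=7), (x=0, y=8), (x=1, y=9)
  Distance 4: (x=3, y=4), (x=2, y=5), (x=1, y=6), (x=0, y=7)
  Distance 5: (x=3, y=3), (x=2, y=4), (x=1, y=5), (x=0, y=6)
  Distance 6: (x=3, y=2), (x=2, y=3), (x=1, y=4), (x=0, y=5)
  Distance 7: (x=3, y=1), (x=2, y=2), (x=1, y=3)
  Distance 8: (x=3, y=0), (x=2, y=1), (x=1, y=2), (x=0, y=3)
  Distance 9: (x=2, y=0), (x=1, y=1), (x=0, y=2)
  Distance 10: (x=1, y=0), (x=0, y=1)  <- goal reached here
One shortest path (10 moves): (x=3, y=8) -> (x=2, y=8) -> (x=1, y=8) -> (x=1, y=7) -> (x=1, y=6) -> (x=1, y=5) -> (x=1, y=4) -> (x=1, y=3) -> (x=0, y=3) -> (x=0, y=2) -> (x=0, y=1)

Answer: Shortest path length: 10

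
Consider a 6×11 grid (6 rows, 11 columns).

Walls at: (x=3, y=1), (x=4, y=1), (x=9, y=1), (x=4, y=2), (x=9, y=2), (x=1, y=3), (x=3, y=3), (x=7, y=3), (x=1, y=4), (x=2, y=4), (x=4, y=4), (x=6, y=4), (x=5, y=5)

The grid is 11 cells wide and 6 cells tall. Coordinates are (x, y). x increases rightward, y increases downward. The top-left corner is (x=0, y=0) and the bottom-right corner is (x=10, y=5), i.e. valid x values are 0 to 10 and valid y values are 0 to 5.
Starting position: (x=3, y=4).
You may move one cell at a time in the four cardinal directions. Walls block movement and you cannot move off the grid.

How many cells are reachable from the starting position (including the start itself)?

BFS flood-fill from (x=3, y=4):
  Distance 0: (x=3, y=4)
  Distance 1: (x=3, y=5)
  Distance 2: (x=2, y=5), (x=4, y=5)
  Distance 3: (x=1, y=5)
  Distance 4: (x=0, y=5)
  Distance 5: (x=0, y=4)
  Distance 6: (x=0, y=3)
  Distance 7: (x=0, y=2)
  Distance 8: (x=0, y=1), (x=1, y=2)
  Distance 9: (x=0, y=0), (x=1, y=1), (x=2, y=2)
  Distance 10: (x=1, y=0), (x=2, y=1), (x=3, y=2), (x=2, y=3)
  Distance 11: (x=2, y=0)
  Distance 12: (x=3, y=0)
  Distance 13: (x=4, y=0)
  Distance 14: (x=5, y=0)
  Distance 15: (x=6, y=0), (x=5, y=1)
  Distance 16: (x=7, y=0), (x=6, y=1), (x=5, y=2)
  Distance 17: (x=8, y=0), (x=7, y=1), (x=6, y=2), (x=5, y=3)
  Distance 18: (x=9, y=0), (x=8, y=1), (x=7, y=2), (x=4, y=3), (x=6, y=3), (x=5, y=4)
  Distance 19: (x=10, y=0), (x=8, y=2)
  Distance 20: (x=10, y=1), (x=8, y=3)
  Distance 21: (x=10, y=2), (x=9, y=3), (x=8, y=4)
  Distance 22: (x=10, y=3), (x=7, y=4), (x=9, y=4), (x=8, y=5)
  Distance 23: (x=10, y=4), (x=7, y=5), (x=9, y=5)
  Distance 24: (x=6, y=5), (x=10, y=5)
Total reachable: 53 (grid has 53 open cells total)

Answer: Reachable cells: 53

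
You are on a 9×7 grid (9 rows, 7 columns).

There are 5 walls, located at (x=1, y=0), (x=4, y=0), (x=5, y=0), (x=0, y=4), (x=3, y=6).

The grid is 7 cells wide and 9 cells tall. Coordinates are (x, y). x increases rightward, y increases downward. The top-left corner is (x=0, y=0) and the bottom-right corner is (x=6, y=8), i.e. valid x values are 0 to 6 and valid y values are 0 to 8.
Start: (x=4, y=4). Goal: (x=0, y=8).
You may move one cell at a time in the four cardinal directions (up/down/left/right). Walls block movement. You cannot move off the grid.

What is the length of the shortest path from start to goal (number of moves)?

Answer: Shortest path length: 8

Derivation:
BFS from (x=4, y=4) until reaching (x=0, y=8):
  Distance 0: (x=4, y=4)
  Distance 1: (x=4, y=3), (x=3, y=4), (x=5, y=4), (x=4, y=5)
  Distance 2: (x=4, y=2), (x=3, y=3), (x=5, y=3), (x=2, y=4), (x=6, y=4), (x=3, y=5), (x=5, y=5), (x=4, y=6)
  Distance 3: (x=4, y=1), (x=3, y=2), (x=5, y=2), (x=2, y=3), (x=6, y=3), (x=1, y=4), (x=2, y=5), (x=6, y=5), (x=5, y=6), (x=4, y=7)
  Distance 4: (x=3, y=1), (x=5, y=1), (x=2, y=2), (x=6, y=2), (x=1, y=3), (x=1, y=5), (x=2, y=6), (x=6, y=6), (x=3, y=7), (x=5, y=7), (x=4, y=8)
  Distance 5: (x=3, y=0), (x=2, y=1), (x=6, y=1), (x=1, y=2), (x=0, y=3), (x=0, y=5), (x=1, y=6), (x=2, y=7), (x=6, y=7), (x=3, y=8), (x=5, y=8)
  Distance 6: (x=2, y=0), (x=6, y=0), (x=1, y=1), (x=0, y=2), (x=0, y=6), (x=1, y=7), (x=2, y=8), (x=6, y=8)
  Distance 7: (x=0, y=1), (x=0, y=7), (x=1, y=8)
  Distance 8: (x=0, y=0), (x=0, y=8)  <- goal reached here
One shortest path (8 moves): (x=4, y=4) -> (x=3, y=4) -> (x=2, y=4) -> (x=1, y=4) -> (x=1, y=5) -> (x=0, y=5) -> (x=0, y=6) -> (x=0, y=7) -> (x=0, y=8)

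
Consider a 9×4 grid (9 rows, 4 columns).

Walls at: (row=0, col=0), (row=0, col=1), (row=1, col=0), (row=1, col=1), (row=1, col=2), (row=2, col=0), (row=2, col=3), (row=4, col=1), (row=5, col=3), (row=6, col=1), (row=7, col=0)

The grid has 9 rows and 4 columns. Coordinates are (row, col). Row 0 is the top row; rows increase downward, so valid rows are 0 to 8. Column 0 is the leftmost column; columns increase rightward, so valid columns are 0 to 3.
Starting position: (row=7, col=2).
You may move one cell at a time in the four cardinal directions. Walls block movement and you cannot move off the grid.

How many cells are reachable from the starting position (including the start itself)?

Answer: Reachable cells: 22

Derivation:
BFS flood-fill from (row=7, col=2):
  Distance 0: (row=7, col=2)
  Distance 1: (row=6, col=2), (row=7, col=1), (row=7, col=3), (row=8, col=2)
  Distance 2: (row=5, col=2), (row=6, col=3), (row=8, col=1), (row=8, col=3)
  Distance 3: (row=4, col=2), (row=5, col=1), (row=8, col=0)
  Distance 4: (row=3, col=2), (row=4, col=3), (row=5, col=0)
  Distance 5: (row=2, col=2), (row=3, col=1), (row=3, col=3), (row=4, col=0), (row=6, col=0)
  Distance 6: (row=2, col=1), (row=3, col=0)
Total reachable: 22 (grid has 25 open cells total)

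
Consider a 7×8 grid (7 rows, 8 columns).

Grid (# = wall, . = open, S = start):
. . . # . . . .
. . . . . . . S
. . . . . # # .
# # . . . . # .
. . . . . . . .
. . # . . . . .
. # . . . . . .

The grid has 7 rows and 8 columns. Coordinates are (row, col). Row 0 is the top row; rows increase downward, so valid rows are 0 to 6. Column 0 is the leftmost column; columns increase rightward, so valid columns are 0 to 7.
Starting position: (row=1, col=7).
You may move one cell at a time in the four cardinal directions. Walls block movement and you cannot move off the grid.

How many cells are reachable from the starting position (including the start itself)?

Answer: Reachable cells: 48

Derivation:
BFS flood-fill from (row=1, col=7):
  Distance 0: (row=1, col=7)
  Distance 1: (row=0, col=7), (row=1, col=6), (row=2, col=7)
  Distance 2: (row=0, col=6), (row=1, col=5), (row=3, col=7)
  Distance 3: (row=0, col=5), (row=1, col=4), (row=4, col=7)
  Distance 4: (row=0, col=4), (row=1, col=3), (row=2, col=4), (row=4, col=6), (row=5, col=7)
  Distance 5: (row=1, col=2), (row=2, col=3), (row=3, col=4), (row=4, col=5), (row=5, col=6), (row=6, col=7)
  Distance 6: (row=0, col=2), (row=1, col=1), (row=2, col=2), (row=3, col=3), (row=3, col=5), (row=4, col=4), (row=5, col=5), (row=6, col=6)
  Distance 7: (row=0, col=1), (row=1, col=0), (row=2, col=1), (row=3, col=2), (row=4, col=3), (row=5, col=4), (row=6, col=5)
  Distance 8: (row=0, col=0), (row=2, col=0), (row=4, col=2), (row=5, col=3), (row=6, col=4)
  Distance 9: (row=4, col=1), (row=6, col=3)
  Distance 10: (row=4, col=0), (row=5, col=1), (row=6, col=2)
  Distance 11: (row=5, col=0)
  Distance 12: (row=6, col=0)
Total reachable: 48 (grid has 48 open cells total)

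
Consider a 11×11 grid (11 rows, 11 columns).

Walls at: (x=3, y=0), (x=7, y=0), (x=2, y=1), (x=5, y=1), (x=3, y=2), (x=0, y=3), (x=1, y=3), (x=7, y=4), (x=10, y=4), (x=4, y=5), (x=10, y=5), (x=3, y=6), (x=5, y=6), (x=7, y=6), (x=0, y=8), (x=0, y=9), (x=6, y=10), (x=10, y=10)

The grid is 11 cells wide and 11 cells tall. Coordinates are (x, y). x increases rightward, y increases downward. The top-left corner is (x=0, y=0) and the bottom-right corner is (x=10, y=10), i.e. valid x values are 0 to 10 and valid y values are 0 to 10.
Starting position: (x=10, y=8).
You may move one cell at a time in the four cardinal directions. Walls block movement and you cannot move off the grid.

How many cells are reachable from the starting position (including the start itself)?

BFS flood-fill from (x=10, y=8):
  Distance 0: (x=10, y=8)
  Distance 1: (x=10, y=7), (x=9, y=8), (x=10, y=9)
  Distance 2: (x=10, y=6), (x=9, y=7), (x=8, y=8), (x=9, y=9)
  Distance 3: (x=9, y=6), (x=8, y=7), (x=7, y=8), (x=8, y=9), (x=9, y=10)
  Distance 4: (x=9, y=5), (x=8, y=6), (x=7, y=7), (x=6, y=8), (x=7, y=9), (x=8, y=10)
  Distance 5: (x=9, y=4), (x=8, y=5), (x=6, y=7), (x=5, y=8), (x=6, y=9), (x=7, y=10)
  Distance 6: (x=9, y=3), (x=8, y=4), (x=7, y=5), (x=6, y=6), (x=5, y=7), (x=4, y=8), (x=5, y=9)
  Distance 7: (x=9, y=2), (x=8, y=3), (x=10, y=3), (x=6, y=5), (x=4, y=7), (x=3, y=8), (x=4, y=9), (x=5, y=10)
  Distance 8: (x=9, y=1), (x=8, y=2), (x=10, y=2), (x=7, y=3), (x=6, y=4), (x=5, y=5), (x=4, y=6), (x=3, y=7), (x=2, y=8), (x=3, y=9), (x=4, y=10)
  Distance 9: (x=9, y=0), (x=8, y=1), (x=10, y=1), (x=7, y=2), (x=6, y=3), (x=5, y=4), (x=2, y=7), (x=1, y=8), (x=2, y=9), (x=3, y=10)
  Distance 10: (x=8, y=0), (x=10, y=0), (x=7, y=1), (x=6, y=2), (x=5, y=3), (x=4, y=4), (x=2, y=6), (x=1, y=7), (x=1, y=9), (x=2, y=10)
  Distance 11: (x=6, y=1), (x=5, y=2), (x=4, y=3), (x=3, y=4), (x=2, y=5), (x=1, y=6), (x=0, y=7), (x=1, y=10)
  Distance 12: (x=6, y=0), (x=4, y=2), (x=3, y=3), (x=2, y=4), (x=1, y=5), (x=3, y=5), (x=0, y=6), (x=0, y=10)
  Distance 13: (x=5, y=0), (x=4, y=1), (x=2, y=3), (x=1, y=4), (x=0, y=5)
  Distance 14: (x=4, y=0), (x=3, y=1), (x=2, y=2), (x=0, y=4)
  Distance 15: (x=1, y=2)
  Distance 16: (x=1, y=1), (x=0, y=2)
  Distance 17: (x=1, y=0), (x=0, y=1)
  Distance 18: (x=0, y=0), (x=2, y=0)
Total reachable: 103 (grid has 103 open cells total)

Answer: Reachable cells: 103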